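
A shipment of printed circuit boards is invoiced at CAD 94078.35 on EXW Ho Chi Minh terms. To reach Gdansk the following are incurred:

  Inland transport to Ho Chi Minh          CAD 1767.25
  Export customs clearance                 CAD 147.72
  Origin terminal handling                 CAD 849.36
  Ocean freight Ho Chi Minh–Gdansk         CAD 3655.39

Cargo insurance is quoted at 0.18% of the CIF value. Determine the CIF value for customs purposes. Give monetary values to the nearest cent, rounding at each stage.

CIF value: CAD 100679.29

Let C be the CIF value. C = EXW price + pre-shipment costs + freight + 0.18% × C
C − 0.18% × C = 94078.35 + 1767.25 + 147.72 + 849.36 + 3655.39
0.9982 × C = 100498.07
C = 100498.07 / 0.9982 = 100679.29
Insurance premium = 0.18% × 100679.29 = 181.22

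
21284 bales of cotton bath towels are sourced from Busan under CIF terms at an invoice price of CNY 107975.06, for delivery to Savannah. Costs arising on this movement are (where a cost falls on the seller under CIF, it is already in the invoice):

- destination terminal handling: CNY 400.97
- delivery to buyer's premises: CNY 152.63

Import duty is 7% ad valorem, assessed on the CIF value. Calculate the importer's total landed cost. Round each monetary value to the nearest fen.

CIF: the seller pays costs through ocean freight and marine insurance to the destination port.
The CIF price already equals the CIF value: 107975.06
Import duty = 107975.06 × 7% = 7558.25
Buyer bears: destination terminal 400.97 + delivery 152.63 + duty 7558.25 = 8111.85
Landed cost = invoice 107975.06 + 8111.85 = 116086.91

Total landed cost: CNY 116086.91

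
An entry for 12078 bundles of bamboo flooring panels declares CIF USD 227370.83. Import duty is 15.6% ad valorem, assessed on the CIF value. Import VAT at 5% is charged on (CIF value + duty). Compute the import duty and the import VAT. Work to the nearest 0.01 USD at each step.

Import duty: USD 35469.85; import VAT: USD 13142.03

Import duty = 227370.83 × 15.6% = 35469.85
VAT base = CIF + duty = 227370.83 + 35469.85 = 262840.68
Import VAT = 262840.68 × 5% = 13142.03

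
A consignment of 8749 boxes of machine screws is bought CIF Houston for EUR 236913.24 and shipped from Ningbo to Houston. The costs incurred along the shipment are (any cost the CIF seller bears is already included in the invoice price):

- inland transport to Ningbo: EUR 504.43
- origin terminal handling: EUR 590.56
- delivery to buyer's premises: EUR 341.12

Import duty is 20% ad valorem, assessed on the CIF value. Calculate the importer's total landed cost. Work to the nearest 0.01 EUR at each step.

CIF: the seller pays costs through ocean freight and marine insurance to the destination port.
Already in the invoice (seller's account under CIF): inland to port, origin terminal — exclude.
The CIF price already equals the CIF value: 236913.24
Import duty = 236913.24 × 20% = 47382.65
Buyer bears: delivery 341.12 + duty 47382.65 = 47723.77
Landed cost = invoice 236913.24 + 47723.77 = 284637.01

Total landed cost: EUR 284637.01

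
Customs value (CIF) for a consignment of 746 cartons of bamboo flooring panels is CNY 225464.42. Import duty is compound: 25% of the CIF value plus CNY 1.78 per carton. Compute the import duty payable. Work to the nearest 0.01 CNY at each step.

Import duty: CNY 57693.99

Ad valorem component: 225464.42 × 25% = 56366.11
Specific component: 746 × 1.78 = 1327.88
Import duty = 56366.11 + 1327.88 = 57693.99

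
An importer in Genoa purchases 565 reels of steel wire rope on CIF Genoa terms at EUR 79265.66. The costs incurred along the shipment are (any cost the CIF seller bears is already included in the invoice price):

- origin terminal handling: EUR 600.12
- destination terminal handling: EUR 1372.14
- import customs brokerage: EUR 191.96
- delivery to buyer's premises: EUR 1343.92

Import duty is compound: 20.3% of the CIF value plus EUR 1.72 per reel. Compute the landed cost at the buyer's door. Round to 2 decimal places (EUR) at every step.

Total landed cost: EUR 99236.41

CIF: the seller pays costs through ocean freight and marine insurance to the destination port.
Already in the invoice (seller's account under CIF): origin terminal — exclude.
The CIF price already equals the CIF value: 79265.66
Ad valorem component: 79265.66 × 20.3% = 16090.93
Specific component: 565 × 1.72 = 971.80
Import duty = 16090.93 + 971.80 = 17062.73
Buyer bears: destination terminal 1372.14 + brokerage 191.96 + delivery 1343.92 + duty 17062.73 = 19970.75
Landed cost = invoice 79265.66 + 19970.75 = 99236.41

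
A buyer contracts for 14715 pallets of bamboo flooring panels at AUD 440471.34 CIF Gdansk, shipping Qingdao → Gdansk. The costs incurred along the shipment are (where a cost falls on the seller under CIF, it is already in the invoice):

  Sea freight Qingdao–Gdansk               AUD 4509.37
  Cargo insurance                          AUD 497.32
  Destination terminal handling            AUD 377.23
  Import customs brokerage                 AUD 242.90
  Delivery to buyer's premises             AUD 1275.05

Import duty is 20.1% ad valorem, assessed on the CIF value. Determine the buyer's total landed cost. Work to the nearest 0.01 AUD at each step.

CIF: the seller pays costs through ocean freight and marine insurance to the destination port.
Already in the invoice (seller's account under CIF): freight, insurance — exclude.
The CIF price already equals the CIF value: 440471.34
Import duty = 440471.34 × 20.1% = 88534.74
Buyer bears: destination terminal 377.23 + brokerage 242.90 + delivery 1275.05 + duty 88534.74 = 90429.92
Landed cost = invoice 440471.34 + 90429.92 = 530901.26

Total landed cost: AUD 530901.26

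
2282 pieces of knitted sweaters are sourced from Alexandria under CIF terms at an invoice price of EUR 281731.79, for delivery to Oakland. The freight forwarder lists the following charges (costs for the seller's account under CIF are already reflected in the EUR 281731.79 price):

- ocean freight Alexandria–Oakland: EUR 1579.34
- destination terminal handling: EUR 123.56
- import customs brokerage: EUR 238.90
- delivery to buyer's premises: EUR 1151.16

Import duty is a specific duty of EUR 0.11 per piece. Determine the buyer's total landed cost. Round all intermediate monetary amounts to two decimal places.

CIF: the seller pays costs through ocean freight and marine insurance to the destination port.
Already in the invoice (seller's account under CIF): freight — exclude.
The CIF price already equals the CIF value: 281731.79
Import duty = 2282 × 0.11 = 251.02
Buyer bears: destination terminal 123.56 + brokerage 238.90 + delivery 1151.16 + duty 251.02 = 1764.64
Landed cost = invoice 281731.79 + 1764.64 = 283496.43

Total landed cost: EUR 283496.43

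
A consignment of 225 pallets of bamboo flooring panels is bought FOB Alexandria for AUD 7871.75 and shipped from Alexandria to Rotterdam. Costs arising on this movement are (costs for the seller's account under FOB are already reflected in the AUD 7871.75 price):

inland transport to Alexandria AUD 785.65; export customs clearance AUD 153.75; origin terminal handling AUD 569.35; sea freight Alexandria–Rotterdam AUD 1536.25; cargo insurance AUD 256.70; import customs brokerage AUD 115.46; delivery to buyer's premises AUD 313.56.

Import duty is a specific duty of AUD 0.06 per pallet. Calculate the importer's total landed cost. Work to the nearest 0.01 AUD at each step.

FOB: the seller bears costs until goods are on board at the origin port; the buyer bears freight, insurance and all costs thereafter.
Already in the invoice (seller's account under FOB): inland to port, export clearance, origin terminal — exclude.
CIF value = FOB price + freight + insurance = 7871.75 + 1536.25 + 256.70 = 9664.70
Import duty = 225 × 0.06 = 13.50
Buyer bears: freight 1536.25 + insurance 256.70 + brokerage 115.46 + delivery 313.56 + duty 13.50 = 2235.47
Landed cost = invoice 7871.75 + 2235.47 = 10107.22

Total landed cost: AUD 10107.22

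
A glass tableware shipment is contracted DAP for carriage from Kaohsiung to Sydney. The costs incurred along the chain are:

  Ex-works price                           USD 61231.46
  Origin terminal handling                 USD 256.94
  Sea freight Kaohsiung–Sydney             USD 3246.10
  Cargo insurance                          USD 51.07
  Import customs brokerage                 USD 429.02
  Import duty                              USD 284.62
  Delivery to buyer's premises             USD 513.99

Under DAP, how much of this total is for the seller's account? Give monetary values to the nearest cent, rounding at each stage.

Seller's account: USD 65299.56

DAP: the seller bears all costs to the named destination except import duty and clearance.
Seller's account: goods 61231.46 + origin terminal 256.94 + freight 3246.10 + insurance 51.07 + delivery 513.99 = 65299.56
Buyer's account: brokerage 429.02 + duty 284.62 = 713.64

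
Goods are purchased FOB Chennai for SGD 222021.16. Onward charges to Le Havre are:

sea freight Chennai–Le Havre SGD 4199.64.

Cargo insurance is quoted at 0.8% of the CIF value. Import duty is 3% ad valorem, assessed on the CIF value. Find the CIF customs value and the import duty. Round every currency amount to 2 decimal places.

Let C be the CIF value. C = FOB price + freight + 0.8% × C
C − 0.8% × C = 222021.16 + 4199.64
0.992 × C = 226220.80
C = 226220.80 / 0.992 = 228045.16
Insurance premium = 0.8% × 228045.16 = 1824.36
Import duty = 228045.16 × 3% = 6841.35

CIF value: SGD 228045.16; import duty: SGD 6841.35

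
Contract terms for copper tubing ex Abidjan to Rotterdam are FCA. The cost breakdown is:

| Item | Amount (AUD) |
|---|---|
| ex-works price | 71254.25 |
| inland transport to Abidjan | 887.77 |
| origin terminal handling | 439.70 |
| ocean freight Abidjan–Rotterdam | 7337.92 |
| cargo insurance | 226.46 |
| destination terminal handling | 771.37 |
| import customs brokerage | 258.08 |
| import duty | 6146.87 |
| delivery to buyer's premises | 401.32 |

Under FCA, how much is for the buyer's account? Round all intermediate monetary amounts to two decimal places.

FCA: the seller delivers export-cleared goods to the carrier; the buyer bears costs from that point.
Seller's account: goods 71254.25 + inland to port 887.77 = 72142.02
Buyer's account: origin terminal 439.70 + freight 7337.92 + insurance 226.46 + destination terminal 771.37 + brokerage 258.08 + duty 6146.87 + delivery 401.32 = 15581.72

Buyer's account: AUD 15581.72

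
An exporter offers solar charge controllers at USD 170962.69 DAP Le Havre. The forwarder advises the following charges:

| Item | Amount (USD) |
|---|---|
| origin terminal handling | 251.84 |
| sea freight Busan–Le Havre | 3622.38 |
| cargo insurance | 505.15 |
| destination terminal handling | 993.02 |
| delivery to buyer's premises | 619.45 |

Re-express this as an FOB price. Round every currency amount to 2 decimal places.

Not relevant to the conversion: origin terminal — on the seller under both DAP and FOB; already in the DAP price and stays in the FOB price.
From DAP to FOB, the seller no longer bears: freight, insurance, destination terminal, delivery.
FOB price = 170962.69 − 3622.38 − 505.15 − 993.02 − 619.45 = 165222.69

FOB price: USD 165222.69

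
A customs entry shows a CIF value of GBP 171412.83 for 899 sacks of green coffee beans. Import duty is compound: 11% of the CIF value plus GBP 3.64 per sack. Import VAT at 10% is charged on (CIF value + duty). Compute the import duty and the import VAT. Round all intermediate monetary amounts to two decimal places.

Ad valorem component: 171412.83 × 11% = 18855.41
Specific component: 899 × 3.64 = 3272.36
Import duty = 18855.41 + 3272.36 = 22127.77
VAT base = CIF + duty = 171412.83 + 22127.77 = 193540.60
Import VAT = 193540.60 × 10% = 19354.06

Import duty: GBP 22127.77; import VAT: GBP 19354.06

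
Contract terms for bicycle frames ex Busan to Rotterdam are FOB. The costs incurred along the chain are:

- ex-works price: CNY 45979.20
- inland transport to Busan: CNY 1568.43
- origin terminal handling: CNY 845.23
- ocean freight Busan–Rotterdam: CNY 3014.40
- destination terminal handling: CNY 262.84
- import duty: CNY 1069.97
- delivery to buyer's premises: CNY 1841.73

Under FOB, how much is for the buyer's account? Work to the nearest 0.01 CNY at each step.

Buyer's account: CNY 6188.94

FOB: the seller bears costs until goods are on board at the origin port; the buyer bears freight, insurance and all costs thereafter.
Seller's account: goods 45979.20 + inland to port 1568.43 + origin terminal 845.23 = 48392.86
Buyer's account: freight 3014.40 + destination terminal 262.84 + duty 1069.97 + delivery 1841.73 = 6188.94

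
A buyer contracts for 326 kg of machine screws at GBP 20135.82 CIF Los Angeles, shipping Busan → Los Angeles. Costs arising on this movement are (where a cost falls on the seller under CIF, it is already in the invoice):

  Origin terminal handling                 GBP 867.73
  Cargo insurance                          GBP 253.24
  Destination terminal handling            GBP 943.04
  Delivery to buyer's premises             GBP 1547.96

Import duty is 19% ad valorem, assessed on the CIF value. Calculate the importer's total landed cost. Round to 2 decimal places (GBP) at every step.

Total landed cost: GBP 26452.63

CIF: the seller pays costs through ocean freight and marine insurance to the destination port.
Already in the invoice (seller's account under CIF): origin terminal, insurance — exclude.
The CIF price already equals the CIF value: 20135.82
Import duty = 20135.82 × 19% = 3825.81
Buyer bears: destination terminal 943.04 + delivery 1547.96 + duty 3825.81 = 6316.81
Landed cost = invoice 20135.82 + 6316.81 = 26452.63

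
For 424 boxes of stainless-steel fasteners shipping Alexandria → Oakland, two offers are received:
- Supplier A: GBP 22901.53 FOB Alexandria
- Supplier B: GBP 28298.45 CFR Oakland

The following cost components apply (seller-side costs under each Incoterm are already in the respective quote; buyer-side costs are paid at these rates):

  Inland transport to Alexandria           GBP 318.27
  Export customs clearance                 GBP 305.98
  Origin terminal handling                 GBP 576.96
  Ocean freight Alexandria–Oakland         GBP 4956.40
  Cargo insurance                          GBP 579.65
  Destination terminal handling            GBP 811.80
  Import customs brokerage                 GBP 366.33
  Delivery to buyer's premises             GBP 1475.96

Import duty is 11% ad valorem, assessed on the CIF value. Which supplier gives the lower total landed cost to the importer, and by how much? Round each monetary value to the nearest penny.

Supplier A (FOB):
CIF value = FOB price + freight + insurance = 22901.53 + 4956.40 + 579.65 = 28437.58
Import duty = 28437.58 × 11% = 3128.13
Buyer bears (A): 4956.40 + 579.65 + 811.80 + 366.33 + 1475.96 = 8190.14
Landed cost (A) = invoice 22901.53 + 8190.14 + duty 3128.13 = 34219.80
Supplier B (CFR):
CIF value = CFR price + insurance = 28298.45 + 579.65 = 28878.10
Import duty = 28878.10 × 11% = 3176.59
Buyer bears (B): 579.65 + 811.80 + 366.33 + 1475.96 = 3233.74
Landed cost (B) = invoice 28298.45 + 3233.74 + duty 3176.59 = 34708.78
Difference = |34219.80 − 34708.78| = 488.98

Supplier A is cheaper by GBP 488.98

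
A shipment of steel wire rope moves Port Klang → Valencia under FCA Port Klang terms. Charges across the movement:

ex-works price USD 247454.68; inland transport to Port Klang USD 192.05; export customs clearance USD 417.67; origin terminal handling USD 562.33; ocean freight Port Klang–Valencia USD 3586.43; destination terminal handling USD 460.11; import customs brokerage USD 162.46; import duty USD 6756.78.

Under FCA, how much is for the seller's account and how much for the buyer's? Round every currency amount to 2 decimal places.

Seller: USD 248064.40; buyer: USD 11528.11

FCA: the seller delivers export-cleared goods to the carrier; the buyer bears costs from that point.
Seller's account: goods 247454.68 + inland to port 192.05 + export clearance 417.67 = 248064.40
Buyer's account: origin terminal 562.33 + freight 3586.43 + destination terminal 460.11 + brokerage 162.46 + duty 6756.78 = 11528.11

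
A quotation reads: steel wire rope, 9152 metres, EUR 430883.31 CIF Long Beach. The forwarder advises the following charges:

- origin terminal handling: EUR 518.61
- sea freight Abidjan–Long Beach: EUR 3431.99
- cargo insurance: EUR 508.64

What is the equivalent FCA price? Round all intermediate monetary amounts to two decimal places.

From CIF to FCA, the seller no longer bears: origin terminal, freight, insurance.
FCA price = 430883.31 − 518.61 − 3431.99 − 508.64 = 426424.07

FCA price: EUR 426424.07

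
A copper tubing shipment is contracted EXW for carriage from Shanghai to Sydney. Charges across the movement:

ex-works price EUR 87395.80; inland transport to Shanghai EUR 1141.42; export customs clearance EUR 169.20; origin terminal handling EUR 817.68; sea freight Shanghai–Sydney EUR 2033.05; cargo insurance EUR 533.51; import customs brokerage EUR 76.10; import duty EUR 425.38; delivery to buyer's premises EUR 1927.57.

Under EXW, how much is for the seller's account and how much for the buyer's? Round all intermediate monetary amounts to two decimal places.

EXW: the seller makes goods available at their premises; the buyer bears all onward costs.
Seller's account: goods 87395.80 = 87395.80
Buyer's account: inland to port 1141.42 + export clearance 169.20 + origin terminal 817.68 + freight 2033.05 + insurance 533.51 + brokerage 76.10 + duty 425.38 + delivery 1927.57 = 7123.91

Seller: EUR 87395.80; buyer: EUR 7123.91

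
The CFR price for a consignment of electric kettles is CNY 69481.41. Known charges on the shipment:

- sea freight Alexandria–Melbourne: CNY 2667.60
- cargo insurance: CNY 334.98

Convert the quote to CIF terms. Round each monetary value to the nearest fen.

Not relevant to the conversion: freight — on the seller under both CFR and CIF; already in the CFR price and stays in the CIF price.
From CFR to CIF, the seller additionally bears: insurance.
CIF price = 69481.41 + 334.98 = 69816.39

CIF price: CNY 69816.39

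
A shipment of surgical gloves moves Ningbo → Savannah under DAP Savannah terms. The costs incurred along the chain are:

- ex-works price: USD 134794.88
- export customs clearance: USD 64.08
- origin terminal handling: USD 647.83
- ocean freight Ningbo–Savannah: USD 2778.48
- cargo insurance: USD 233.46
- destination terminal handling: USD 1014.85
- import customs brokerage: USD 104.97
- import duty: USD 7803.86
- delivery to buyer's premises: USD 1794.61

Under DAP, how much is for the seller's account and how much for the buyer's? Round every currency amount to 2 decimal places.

DAP: the seller bears all costs to the named destination except import duty and clearance.
Seller's account: goods 134794.88 + export clearance 64.08 + origin terminal 647.83 + freight 2778.48 + insurance 233.46 + destination terminal 1014.85 + delivery 1794.61 = 141328.19
Buyer's account: brokerage 104.97 + duty 7803.86 = 7908.83

Seller: USD 141328.19; buyer: USD 7908.83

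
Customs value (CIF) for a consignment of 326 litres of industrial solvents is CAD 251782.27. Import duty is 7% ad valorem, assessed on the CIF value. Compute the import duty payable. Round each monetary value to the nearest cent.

Import duty: CAD 17624.76

Import duty = 251782.27 × 7% = 17624.76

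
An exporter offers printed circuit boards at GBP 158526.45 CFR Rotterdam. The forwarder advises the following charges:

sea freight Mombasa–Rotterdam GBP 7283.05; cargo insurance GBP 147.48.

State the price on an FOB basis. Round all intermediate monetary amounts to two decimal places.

Not relevant to the conversion: insurance — on the buyer under both terms; not part of either seller's price.
From CFR to FOB, the seller no longer bears: freight.
FOB price = 158526.45 − 7283.05 = 151243.40

FOB price: GBP 151243.40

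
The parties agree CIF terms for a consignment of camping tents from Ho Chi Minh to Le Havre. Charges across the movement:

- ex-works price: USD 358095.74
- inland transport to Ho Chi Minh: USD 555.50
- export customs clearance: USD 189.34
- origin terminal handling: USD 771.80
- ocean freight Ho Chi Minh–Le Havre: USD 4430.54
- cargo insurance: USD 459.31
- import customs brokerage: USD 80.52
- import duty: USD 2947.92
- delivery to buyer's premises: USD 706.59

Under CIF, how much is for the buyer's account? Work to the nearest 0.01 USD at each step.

CIF: the seller pays costs through ocean freight and marine insurance to the destination port.
Seller's account: goods 358095.74 + inland to port 555.50 + export clearance 189.34 + origin terminal 771.80 + freight 4430.54 + insurance 459.31 = 364502.23
Buyer's account: brokerage 80.52 + duty 2947.92 + delivery 706.59 = 3735.03

Buyer's account: USD 3735.03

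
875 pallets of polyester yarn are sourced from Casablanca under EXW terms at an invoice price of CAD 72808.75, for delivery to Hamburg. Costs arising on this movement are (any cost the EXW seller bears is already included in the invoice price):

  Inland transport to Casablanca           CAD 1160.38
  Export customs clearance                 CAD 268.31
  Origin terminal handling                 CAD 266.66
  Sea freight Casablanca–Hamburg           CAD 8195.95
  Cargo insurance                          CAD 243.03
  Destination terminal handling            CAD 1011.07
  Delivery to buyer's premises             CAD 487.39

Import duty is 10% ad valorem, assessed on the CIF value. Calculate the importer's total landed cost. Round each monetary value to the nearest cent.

Total landed cost: CAD 92735.85

EXW: the seller makes goods available at their premises; the buyer bears all onward costs.
CIF value = EXW price + inland to port + export clearance + origin terminal + freight + insurance = 72808.75 + 1160.38 + 268.31 + 266.66 + 8195.95 + 243.03 = 82943.08
Import duty = 82943.08 × 10% = 8294.31
Buyer bears: inland to port 1160.38 + export clearance 268.31 + origin terminal 266.66 + freight 8195.95 + insurance 243.03 + destination terminal 1011.07 + delivery 487.39 + duty 8294.31 = 19927.10
Landed cost = invoice 72808.75 + 19927.10 = 92735.85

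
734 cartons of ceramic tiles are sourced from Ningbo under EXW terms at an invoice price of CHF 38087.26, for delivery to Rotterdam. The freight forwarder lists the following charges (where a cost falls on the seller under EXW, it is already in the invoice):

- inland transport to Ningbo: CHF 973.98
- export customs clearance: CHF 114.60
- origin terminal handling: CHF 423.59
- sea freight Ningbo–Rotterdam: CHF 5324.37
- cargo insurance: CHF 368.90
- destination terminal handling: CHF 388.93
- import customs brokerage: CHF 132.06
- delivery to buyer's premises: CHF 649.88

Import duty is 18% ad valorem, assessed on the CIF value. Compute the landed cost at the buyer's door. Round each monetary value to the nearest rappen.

Total landed cost: CHF 54616.26

EXW: the seller makes goods available at their premises; the buyer bears all onward costs.
CIF value = EXW price + inland to port + export clearance + origin terminal + freight + insurance = 38087.26 + 973.98 + 114.60 + 423.59 + 5324.37 + 368.90 = 45292.70
Import duty = 45292.70 × 18% = 8152.69
Buyer bears: inland to port 973.98 + export clearance 114.60 + origin terminal 423.59 + freight 5324.37 + insurance 368.90 + destination terminal 388.93 + brokerage 132.06 + delivery 649.88 + duty 8152.69 = 16529.00
Landed cost = invoice 38087.26 + 16529.00 = 54616.26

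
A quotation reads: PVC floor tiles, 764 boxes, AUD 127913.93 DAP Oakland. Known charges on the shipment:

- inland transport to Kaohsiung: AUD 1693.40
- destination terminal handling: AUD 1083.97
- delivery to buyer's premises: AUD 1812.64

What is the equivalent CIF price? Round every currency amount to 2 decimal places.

Not relevant to the conversion: inland to port — on the seller under both DAP and CIF; already in the DAP price and stays in the CIF price.
From DAP to CIF, the seller no longer bears: destination terminal, delivery.
CIF price = 127913.93 − 1083.97 − 1812.64 = 125017.32

CIF price: AUD 125017.32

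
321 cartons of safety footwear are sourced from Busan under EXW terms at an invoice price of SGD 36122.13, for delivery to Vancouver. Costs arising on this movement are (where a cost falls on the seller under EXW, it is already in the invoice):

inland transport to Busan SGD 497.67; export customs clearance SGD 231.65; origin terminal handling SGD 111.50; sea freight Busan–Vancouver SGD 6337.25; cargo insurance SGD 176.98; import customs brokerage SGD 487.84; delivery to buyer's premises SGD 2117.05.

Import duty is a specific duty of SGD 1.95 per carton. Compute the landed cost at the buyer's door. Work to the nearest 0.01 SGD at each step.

Total landed cost: SGD 46708.02

EXW: the seller makes goods available at their premises; the buyer bears all onward costs.
CIF value = EXW price + inland to port + export clearance + origin terminal + freight + insurance = 36122.13 + 497.67 + 231.65 + 111.50 + 6337.25 + 176.98 = 43477.18
Import duty = 321 × 1.95 = 625.95
Buyer bears: inland to port 497.67 + export clearance 231.65 + origin terminal 111.50 + freight 6337.25 + insurance 176.98 + brokerage 487.84 + delivery 2117.05 + duty 625.95 = 10585.89
Landed cost = invoice 36122.13 + 10585.89 = 46708.02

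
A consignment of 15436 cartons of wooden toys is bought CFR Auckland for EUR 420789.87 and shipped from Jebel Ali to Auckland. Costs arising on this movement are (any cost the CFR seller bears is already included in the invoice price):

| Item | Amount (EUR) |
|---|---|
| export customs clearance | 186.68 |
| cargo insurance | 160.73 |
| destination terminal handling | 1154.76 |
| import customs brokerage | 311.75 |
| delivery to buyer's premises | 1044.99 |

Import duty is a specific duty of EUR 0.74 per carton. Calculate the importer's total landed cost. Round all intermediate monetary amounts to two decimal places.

CFR: the seller pays costs through ocean freight to the destination port, but not insurance.
Already in the invoice (seller's account under CFR): export clearance — exclude.
CIF value = CFR price + insurance = 420789.87 + 160.73 = 420950.60
Import duty = 15436 × 0.74 = 11422.64
Buyer bears: insurance 160.73 + destination terminal 1154.76 + brokerage 311.75 + delivery 1044.99 + duty 11422.64 = 14094.87
Landed cost = invoice 420789.87 + 14094.87 = 434884.74

Total landed cost: EUR 434884.74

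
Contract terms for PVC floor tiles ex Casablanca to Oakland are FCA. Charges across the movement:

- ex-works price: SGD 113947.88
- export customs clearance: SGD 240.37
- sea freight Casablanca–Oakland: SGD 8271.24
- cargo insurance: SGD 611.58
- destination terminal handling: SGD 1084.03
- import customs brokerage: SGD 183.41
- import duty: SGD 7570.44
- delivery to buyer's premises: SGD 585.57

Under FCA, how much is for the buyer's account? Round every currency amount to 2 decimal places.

FCA: the seller delivers export-cleared goods to the carrier; the buyer bears costs from that point.
Seller's account: goods 113947.88 + export clearance 240.37 = 114188.25
Buyer's account: freight 8271.24 + insurance 611.58 + destination terminal 1084.03 + brokerage 183.41 + duty 7570.44 + delivery 585.57 = 18306.27

Buyer's account: SGD 18306.27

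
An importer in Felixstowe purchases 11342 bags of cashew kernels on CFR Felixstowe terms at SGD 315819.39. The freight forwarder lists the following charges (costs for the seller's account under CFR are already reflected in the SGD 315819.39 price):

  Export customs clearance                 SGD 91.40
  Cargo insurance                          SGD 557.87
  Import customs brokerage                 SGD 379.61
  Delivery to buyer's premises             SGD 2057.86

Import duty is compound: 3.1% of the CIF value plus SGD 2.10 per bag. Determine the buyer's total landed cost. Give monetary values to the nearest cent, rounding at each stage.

Total landed cost: SGD 352440.63

CFR: the seller pays costs through ocean freight to the destination port, but not insurance.
Already in the invoice (seller's account under CFR): export clearance — exclude.
CIF value = CFR price + insurance = 315819.39 + 557.87 = 316377.26
Ad valorem component: 316377.26 × 3.1% = 9807.70
Specific component: 11342 × 2.10 = 23818.20
Import duty = 9807.70 + 23818.20 = 33625.90
Buyer bears: insurance 557.87 + brokerage 379.61 + delivery 2057.86 + duty 33625.90 = 36621.24
Landed cost = invoice 315819.39 + 36621.24 = 352440.63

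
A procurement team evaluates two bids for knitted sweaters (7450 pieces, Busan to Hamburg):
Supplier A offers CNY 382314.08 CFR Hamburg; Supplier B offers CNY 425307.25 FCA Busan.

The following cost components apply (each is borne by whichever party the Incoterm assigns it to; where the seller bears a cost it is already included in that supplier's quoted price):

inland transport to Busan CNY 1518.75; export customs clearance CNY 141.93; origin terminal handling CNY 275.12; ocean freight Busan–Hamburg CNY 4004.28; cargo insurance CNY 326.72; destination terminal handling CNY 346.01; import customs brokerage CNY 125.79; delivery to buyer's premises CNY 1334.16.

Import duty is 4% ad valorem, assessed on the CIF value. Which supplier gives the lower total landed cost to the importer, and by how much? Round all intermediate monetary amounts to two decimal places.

Supplier A is cheaper by CNY 49163.47

Supplier A (CFR):
CIF value = CFR price + insurance = 382314.08 + 326.72 = 382640.80
Import duty = 382640.80 × 4% = 15305.63
Buyer bears (A): 326.72 + 346.01 + 125.79 + 1334.16 = 2132.68
Landed cost (A) = invoice 382314.08 + 2132.68 + duty 15305.63 = 399752.39
Supplier B (FCA):
CIF value = FCA price + origin terminal + freight + insurance = 425307.25 + 275.12 + 4004.28 + 326.72 = 429913.37
Import duty = 429913.37 × 4% = 17196.53
Buyer bears (B): 275.12 + 4004.28 + 326.72 + 346.01 + 125.79 + 1334.16 = 6412.08
Landed cost (B) = invoice 425307.25 + 6412.08 + duty 17196.53 = 448915.86
Difference = |399752.39 − 448915.86| = 49163.47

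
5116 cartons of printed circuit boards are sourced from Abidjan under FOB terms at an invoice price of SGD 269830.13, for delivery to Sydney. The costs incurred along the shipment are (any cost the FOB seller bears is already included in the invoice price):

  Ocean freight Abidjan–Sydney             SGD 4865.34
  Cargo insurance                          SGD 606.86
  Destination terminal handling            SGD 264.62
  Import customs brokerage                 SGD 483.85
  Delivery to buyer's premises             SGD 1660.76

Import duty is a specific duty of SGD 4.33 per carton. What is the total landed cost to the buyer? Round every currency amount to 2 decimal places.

FOB: the seller bears costs until goods are on board at the origin port; the buyer bears freight, insurance and all costs thereafter.
CIF value = FOB price + freight + insurance = 269830.13 + 4865.34 + 606.86 = 275302.33
Import duty = 5116 × 4.33 = 22152.28
Buyer bears: freight 4865.34 + insurance 606.86 + destination terminal 264.62 + brokerage 483.85 + delivery 1660.76 + duty 22152.28 = 30033.71
Landed cost = invoice 269830.13 + 30033.71 = 299863.84

Total landed cost: SGD 299863.84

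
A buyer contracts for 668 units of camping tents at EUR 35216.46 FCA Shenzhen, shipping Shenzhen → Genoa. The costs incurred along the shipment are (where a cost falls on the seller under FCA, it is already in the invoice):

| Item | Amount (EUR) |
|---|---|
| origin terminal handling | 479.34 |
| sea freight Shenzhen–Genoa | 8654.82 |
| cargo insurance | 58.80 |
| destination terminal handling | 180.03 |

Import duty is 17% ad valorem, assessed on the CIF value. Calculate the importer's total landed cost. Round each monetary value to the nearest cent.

Total landed cost: EUR 52139.05

FCA: the seller delivers export-cleared goods to the carrier; the buyer bears costs from that point.
CIF value = FCA price + origin terminal + freight + insurance = 35216.46 + 479.34 + 8654.82 + 58.80 = 44409.42
Import duty = 44409.42 × 17% = 7549.60
Buyer bears: origin terminal 479.34 + freight 8654.82 + insurance 58.80 + destination terminal 180.03 + duty 7549.60 = 16922.59
Landed cost = invoice 35216.46 + 16922.59 = 52139.05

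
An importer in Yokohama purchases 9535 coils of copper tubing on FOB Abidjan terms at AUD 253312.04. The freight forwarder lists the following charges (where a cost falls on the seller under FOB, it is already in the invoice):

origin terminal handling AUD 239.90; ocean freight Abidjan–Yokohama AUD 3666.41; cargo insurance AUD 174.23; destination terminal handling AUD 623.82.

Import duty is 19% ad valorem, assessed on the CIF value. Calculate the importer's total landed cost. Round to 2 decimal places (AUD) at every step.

FOB: the seller bears costs until goods are on board at the origin port; the buyer bears freight, insurance and all costs thereafter.
Already in the invoice (seller's account under FOB): origin terminal — exclude.
CIF value = FOB price + freight + insurance = 253312.04 + 3666.41 + 174.23 = 257152.68
Import duty = 257152.68 × 19% = 48859.01
Buyer bears: freight 3666.41 + insurance 174.23 + destination terminal 623.82 + duty 48859.01 = 53323.47
Landed cost = invoice 253312.04 + 53323.47 = 306635.51

Total landed cost: AUD 306635.51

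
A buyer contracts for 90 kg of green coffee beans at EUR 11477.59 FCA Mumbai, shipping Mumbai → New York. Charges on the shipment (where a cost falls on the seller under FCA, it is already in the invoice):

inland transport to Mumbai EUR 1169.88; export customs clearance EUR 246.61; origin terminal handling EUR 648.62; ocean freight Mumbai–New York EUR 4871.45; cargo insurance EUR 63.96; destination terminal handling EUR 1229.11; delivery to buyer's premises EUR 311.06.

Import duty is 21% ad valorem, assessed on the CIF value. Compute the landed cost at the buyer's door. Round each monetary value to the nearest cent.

FCA: the seller delivers export-cleared goods to the carrier; the buyer bears costs from that point.
Already in the invoice (seller's account under FCA): inland to port, export clearance — exclude.
CIF value = FCA price + origin terminal + freight + insurance = 11477.59 + 648.62 + 4871.45 + 63.96 = 17061.62
Import duty = 17061.62 × 21% = 3582.94
Buyer bears: origin terminal 648.62 + freight 4871.45 + insurance 63.96 + destination terminal 1229.11 + delivery 311.06 + duty 3582.94 = 10707.14
Landed cost = invoice 11477.59 + 10707.14 = 22184.73

Total landed cost: EUR 22184.73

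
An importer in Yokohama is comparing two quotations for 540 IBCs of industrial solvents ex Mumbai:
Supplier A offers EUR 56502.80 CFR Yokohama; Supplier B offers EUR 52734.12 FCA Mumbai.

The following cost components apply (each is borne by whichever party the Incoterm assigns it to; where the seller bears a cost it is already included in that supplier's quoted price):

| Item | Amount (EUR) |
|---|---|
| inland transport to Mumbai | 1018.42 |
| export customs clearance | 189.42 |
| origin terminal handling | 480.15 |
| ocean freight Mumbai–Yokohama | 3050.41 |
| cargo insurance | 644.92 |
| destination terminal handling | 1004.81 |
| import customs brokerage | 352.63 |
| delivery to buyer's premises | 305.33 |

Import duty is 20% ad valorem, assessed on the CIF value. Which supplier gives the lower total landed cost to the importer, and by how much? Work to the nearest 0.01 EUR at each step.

Supplier A (CFR):
CIF value = CFR price + insurance = 56502.80 + 644.92 = 57147.72
Import duty = 57147.72 × 20% = 11429.54
Buyer bears (A): 644.92 + 1004.81 + 352.63 + 305.33 = 2307.69
Landed cost (A) = invoice 56502.80 + 2307.69 + duty 11429.54 = 70240.03
Supplier B (FCA):
CIF value = FCA price + origin terminal + freight + insurance = 52734.12 + 480.15 + 3050.41 + 644.92 = 56909.60
Import duty = 56909.60 × 20% = 11381.92
Buyer bears (B): 480.15 + 3050.41 + 644.92 + 1004.81 + 352.63 + 305.33 = 5838.25
Landed cost (B) = invoice 52734.12 + 5838.25 + duty 11381.92 = 69954.29
Difference = |70240.03 − 69954.29| = 285.74

Supplier B is cheaper by EUR 285.74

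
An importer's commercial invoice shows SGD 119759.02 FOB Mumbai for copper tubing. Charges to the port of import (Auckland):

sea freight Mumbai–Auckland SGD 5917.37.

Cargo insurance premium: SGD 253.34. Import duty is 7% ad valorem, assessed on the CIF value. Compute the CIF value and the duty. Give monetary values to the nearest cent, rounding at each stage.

CIF value: SGD 125929.73; import duty: SGD 8815.08

CIF = FOB price + freight + insurance
CIF = 119759.02 + 5917.37 + 253.34 = 125929.73
Import duty = 125929.73 × 7% = 8815.08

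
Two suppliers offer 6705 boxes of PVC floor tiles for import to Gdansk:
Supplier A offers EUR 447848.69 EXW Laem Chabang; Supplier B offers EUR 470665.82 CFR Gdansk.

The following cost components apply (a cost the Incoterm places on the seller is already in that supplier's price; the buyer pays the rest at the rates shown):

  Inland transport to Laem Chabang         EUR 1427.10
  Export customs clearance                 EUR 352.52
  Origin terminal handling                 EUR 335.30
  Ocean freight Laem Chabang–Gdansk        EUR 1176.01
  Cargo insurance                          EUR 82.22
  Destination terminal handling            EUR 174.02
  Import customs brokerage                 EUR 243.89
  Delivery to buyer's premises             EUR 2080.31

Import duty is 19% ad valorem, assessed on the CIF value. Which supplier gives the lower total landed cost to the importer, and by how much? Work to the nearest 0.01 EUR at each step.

Supplier A (EXW):
CIF value = EXW price + inland to port + export clearance + origin terminal + freight + insurance = 447848.69 + 1427.10 + 352.52 + 335.30 + 1176.01 + 82.22 = 451221.84
Import duty = 451221.84 × 19% = 85732.15
Buyer bears (A): 1427.10 + 352.52 + 335.30 + 1176.01 + 82.22 + 174.02 + 243.89 + 2080.31 = 5871.37
Landed cost (A) = invoice 447848.69 + 5871.37 + duty 85732.15 = 539452.21
Supplier B (CFR):
CIF value = CFR price + insurance = 470665.82 + 82.22 = 470748.04
Import duty = 470748.04 × 19% = 89442.13
Buyer bears (B): 82.22 + 174.02 + 243.89 + 2080.31 = 2580.44
Landed cost (B) = invoice 470665.82 + 2580.44 + duty 89442.13 = 562688.39
Difference = |539452.21 − 562688.39| = 23236.18

Supplier A is cheaper by EUR 23236.18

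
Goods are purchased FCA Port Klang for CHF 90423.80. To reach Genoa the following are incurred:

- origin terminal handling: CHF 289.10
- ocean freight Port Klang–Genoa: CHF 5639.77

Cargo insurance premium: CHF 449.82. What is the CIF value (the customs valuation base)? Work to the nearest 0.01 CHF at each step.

CIF = FCA price + pre-shipment costs + freight + insurance
CIF = 90423.80 + 289.10 + 5639.77 + 449.82 = 96802.49

CIF value: CHF 96802.49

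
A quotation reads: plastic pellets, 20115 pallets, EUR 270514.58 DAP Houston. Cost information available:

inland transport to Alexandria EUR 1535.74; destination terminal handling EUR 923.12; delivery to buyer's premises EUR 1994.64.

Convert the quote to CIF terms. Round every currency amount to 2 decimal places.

CIF price: EUR 267596.82

Not relevant to the conversion: inland to port — on the seller under both DAP and CIF; already in the DAP price and stays in the CIF price.
From DAP to CIF, the seller no longer bears: destination terminal, delivery.
CIF price = 270514.58 − 923.12 − 1994.64 = 267596.82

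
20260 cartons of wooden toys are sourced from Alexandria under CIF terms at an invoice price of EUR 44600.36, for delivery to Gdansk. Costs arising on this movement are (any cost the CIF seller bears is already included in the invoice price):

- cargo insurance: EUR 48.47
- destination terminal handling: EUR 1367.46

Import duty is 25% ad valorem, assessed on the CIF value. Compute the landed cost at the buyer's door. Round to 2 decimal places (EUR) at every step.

CIF: the seller pays costs through ocean freight and marine insurance to the destination port.
Already in the invoice (seller's account under CIF): insurance — exclude.
The CIF price already equals the CIF value: 44600.36
Import duty = 44600.36 × 25% = 11150.09
Buyer bears: destination terminal 1367.46 + duty 11150.09 = 12517.55
Landed cost = invoice 44600.36 + 12517.55 = 57117.91

Total landed cost: EUR 57117.91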